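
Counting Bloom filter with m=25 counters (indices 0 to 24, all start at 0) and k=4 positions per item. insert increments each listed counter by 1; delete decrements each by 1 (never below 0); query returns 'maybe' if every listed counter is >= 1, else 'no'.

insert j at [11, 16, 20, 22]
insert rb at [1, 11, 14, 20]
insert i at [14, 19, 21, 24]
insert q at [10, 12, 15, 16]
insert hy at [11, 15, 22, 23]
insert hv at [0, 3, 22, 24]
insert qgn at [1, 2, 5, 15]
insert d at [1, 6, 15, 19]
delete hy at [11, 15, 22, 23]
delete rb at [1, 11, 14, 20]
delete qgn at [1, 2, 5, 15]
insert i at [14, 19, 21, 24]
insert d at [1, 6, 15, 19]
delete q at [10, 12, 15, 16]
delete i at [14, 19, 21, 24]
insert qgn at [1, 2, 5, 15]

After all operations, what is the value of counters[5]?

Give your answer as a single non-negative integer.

Step 1: insert j at [11, 16, 20, 22] -> counters=[0,0,0,0,0,0,0,0,0,0,0,1,0,0,0,0,1,0,0,0,1,0,1,0,0]
Step 2: insert rb at [1, 11, 14, 20] -> counters=[0,1,0,0,0,0,0,0,0,0,0,2,0,0,1,0,1,0,0,0,2,0,1,0,0]
Step 3: insert i at [14, 19, 21, 24] -> counters=[0,1,0,0,0,0,0,0,0,0,0,2,0,0,2,0,1,0,0,1,2,1,1,0,1]
Step 4: insert q at [10, 12, 15, 16] -> counters=[0,1,0,0,0,0,0,0,0,0,1,2,1,0,2,1,2,0,0,1,2,1,1,0,1]
Step 5: insert hy at [11, 15, 22, 23] -> counters=[0,1,0,0,0,0,0,0,0,0,1,3,1,0,2,2,2,0,0,1,2,1,2,1,1]
Step 6: insert hv at [0, 3, 22, 24] -> counters=[1,1,0,1,0,0,0,0,0,0,1,3,1,0,2,2,2,0,0,1,2,1,3,1,2]
Step 7: insert qgn at [1, 2, 5, 15] -> counters=[1,2,1,1,0,1,0,0,0,0,1,3,1,0,2,3,2,0,0,1,2,1,3,1,2]
Step 8: insert d at [1, 6, 15, 19] -> counters=[1,3,1,1,0,1,1,0,0,0,1,3,1,0,2,4,2,0,0,2,2,1,3,1,2]
Step 9: delete hy at [11, 15, 22, 23] -> counters=[1,3,1,1,0,1,1,0,0,0,1,2,1,0,2,3,2,0,0,2,2,1,2,0,2]
Step 10: delete rb at [1, 11, 14, 20] -> counters=[1,2,1,1,0,1,1,0,0,0,1,1,1,0,1,3,2,0,0,2,1,1,2,0,2]
Step 11: delete qgn at [1, 2, 5, 15] -> counters=[1,1,0,1,0,0,1,0,0,0,1,1,1,0,1,2,2,0,0,2,1,1,2,0,2]
Step 12: insert i at [14, 19, 21, 24] -> counters=[1,1,0,1,0,0,1,0,0,0,1,1,1,0,2,2,2,0,0,3,1,2,2,0,3]
Step 13: insert d at [1, 6, 15, 19] -> counters=[1,2,0,1,0,0,2,0,0,0,1,1,1,0,2,3,2,0,0,4,1,2,2,0,3]
Step 14: delete q at [10, 12, 15, 16] -> counters=[1,2,0,1,0,0,2,0,0,0,0,1,0,0,2,2,1,0,0,4,1,2,2,0,3]
Step 15: delete i at [14, 19, 21, 24] -> counters=[1,2,0,1,0,0,2,0,0,0,0,1,0,0,1,2,1,0,0,3,1,1,2,0,2]
Step 16: insert qgn at [1, 2, 5, 15] -> counters=[1,3,1,1,0,1,2,0,0,0,0,1,0,0,1,3,1,0,0,3,1,1,2,0,2]
Final counters=[1,3,1,1,0,1,2,0,0,0,0,1,0,0,1,3,1,0,0,3,1,1,2,0,2] -> counters[5]=1

Answer: 1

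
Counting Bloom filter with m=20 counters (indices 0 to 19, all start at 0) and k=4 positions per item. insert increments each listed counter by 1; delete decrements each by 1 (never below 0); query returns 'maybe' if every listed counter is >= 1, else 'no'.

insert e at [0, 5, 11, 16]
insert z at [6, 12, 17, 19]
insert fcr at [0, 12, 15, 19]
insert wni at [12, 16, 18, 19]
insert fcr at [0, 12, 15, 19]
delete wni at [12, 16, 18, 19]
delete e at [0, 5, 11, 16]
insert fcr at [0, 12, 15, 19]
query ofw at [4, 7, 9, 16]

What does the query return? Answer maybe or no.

Answer: no

Derivation:
Step 1: insert e at [0, 5, 11, 16] -> counters=[1,0,0,0,0,1,0,0,0,0,0,1,0,0,0,0,1,0,0,0]
Step 2: insert z at [6, 12, 17, 19] -> counters=[1,0,0,0,0,1,1,0,0,0,0,1,1,0,0,0,1,1,0,1]
Step 3: insert fcr at [0, 12, 15, 19] -> counters=[2,0,0,0,0,1,1,0,0,0,0,1,2,0,0,1,1,1,0,2]
Step 4: insert wni at [12, 16, 18, 19] -> counters=[2,0,0,0,0,1,1,0,0,0,0,1,3,0,0,1,2,1,1,3]
Step 5: insert fcr at [0, 12, 15, 19] -> counters=[3,0,0,0,0,1,1,0,0,0,0,1,4,0,0,2,2,1,1,4]
Step 6: delete wni at [12, 16, 18, 19] -> counters=[3,0,0,0,0,1,1,0,0,0,0,1,3,0,0,2,1,1,0,3]
Step 7: delete e at [0, 5, 11, 16] -> counters=[2,0,0,0,0,0,1,0,0,0,0,0,3,0,0,2,0,1,0,3]
Step 8: insert fcr at [0, 12, 15, 19] -> counters=[3,0,0,0,0,0,1,0,0,0,0,0,4,0,0,3,0,1,0,4]
Query ofw: check counters[4]=0 counters[7]=0 counters[9]=0 counters[16]=0 -> no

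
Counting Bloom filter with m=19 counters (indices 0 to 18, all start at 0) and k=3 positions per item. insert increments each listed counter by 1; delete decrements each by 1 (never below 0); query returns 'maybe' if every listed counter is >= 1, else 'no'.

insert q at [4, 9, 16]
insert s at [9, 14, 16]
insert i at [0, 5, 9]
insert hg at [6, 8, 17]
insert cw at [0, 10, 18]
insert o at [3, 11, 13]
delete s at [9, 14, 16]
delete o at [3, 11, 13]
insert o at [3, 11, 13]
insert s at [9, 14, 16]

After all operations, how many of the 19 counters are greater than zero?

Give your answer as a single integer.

Answer: 14

Derivation:
Step 1: insert q at [4, 9, 16] -> counters=[0,0,0,0,1,0,0,0,0,1,0,0,0,0,0,0,1,0,0]
Step 2: insert s at [9, 14, 16] -> counters=[0,0,0,0,1,0,0,0,0,2,0,0,0,0,1,0,2,0,0]
Step 3: insert i at [0, 5, 9] -> counters=[1,0,0,0,1,1,0,0,0,3,0,0,0,0,1,0,2,0,0]
Step 4: insert hg at [6, 8, 17] -> counters=[1,0,0,0,1,1,1,0,1,3,0,0,0,0,1,0,2,1,0]
Step 5: insert cw at [0, 10, 18] -> counters=[2,0,0,0,1,1,1,0,1,3,1,0,0,0,1,0,2,1,1]
Step 6: insert o at [3, 11, 13] -> counters=[2,0,0,1,1,1,1,0,1,3,1,1,0,1,1,0,2,1,1]
Step 7: delete s at [9, 14, 16] -> counters=[2,0,0,1,1,1,1,0,1,2,1,1,0,1,0,0,1,1,1]
Step 8: delete o at [3, 11, 13] -> counters=[2,0,0,0,1,1,1,0,1,2,1,0,0,0,0,0,1,1,1]
Step 9: insert o at [3, 11, 13] -> counters=[2,0,0,1,1,1,1,0,1,2,1,1,0,1,0,0,1,1,1]
Step 10: insert s at [9, 14, 16] -> counters=[2,0,0,1,1,1,1,0,1,3,1,1,0,1,1,0,2,1,1]
Final counters=[2,0,0,1,1,1,1,0,1,3,1,1,0,1,1,0,2,1,1] -> 14 nonzero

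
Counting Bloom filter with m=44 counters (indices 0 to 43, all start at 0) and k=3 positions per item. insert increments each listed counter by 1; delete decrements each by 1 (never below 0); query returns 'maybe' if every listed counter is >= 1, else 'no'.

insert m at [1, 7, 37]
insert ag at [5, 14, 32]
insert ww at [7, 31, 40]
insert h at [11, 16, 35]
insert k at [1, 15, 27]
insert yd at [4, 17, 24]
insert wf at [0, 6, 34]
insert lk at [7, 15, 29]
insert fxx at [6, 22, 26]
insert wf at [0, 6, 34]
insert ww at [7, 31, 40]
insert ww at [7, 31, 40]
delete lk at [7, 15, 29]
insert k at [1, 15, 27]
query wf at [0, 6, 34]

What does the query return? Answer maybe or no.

Step 1: insert m at [1, 7, 37] -> counters=[0,1,0,0,0,0,0,1,0,0,0,0,0,0,0,0,0,0,0,0,0,0,0,0,0,0,0,0,0,0,0,0,0,0,0,0,0,1,0,0,0,0,0,0]
Step 2: insert ag at [5, 14, 32] -> counters=[0,1,0,0,0,1,0,1,0,0,0,0,0,0,1,0,0,0,0,0,0,0,0,0,0,0,0,0,0,0,0,0,1,0,0,0,0,1,0,0,0,0,0,0]
Step 3: insert ww at [7, 31, 40] -> counters=[0,1,0,0,0,1,0,2,0,0,0,0,0,0,1,0,0,0,0,0,0,0,0,0,0,0,0,0,0,0,0,1,1,0,0,0,0,1,0,0,1,0,0,0]
Step 4: insert h at [11, 16, 35] -> counters=[0,1,0,0,0,1,0,2,0,0,0,1,0,0,1,0,1,0,0,0,0,0,0,0,0,0,0,0,0,0,0,1,1,0,0,1,0,1,0,0,1,0,0,0]
Step 5: insert k at [1, 15, 27] -> counters=[0,2,0,0,0,1,0,2,0,0,0,1,0,0,1,1,1,0,0,0,0,0,0,0,0,0,0,1,0,0,0,1,1,0,0,1,0,1,0,0,1,0,0,0]
Step 6: insert yd at [4, 17, 24] -> counters=[0,2,0,0,1,1,0,2,0,0,0,1,0,0,1,1,1,1,0,0,0,0,0,0,1,0,0,1,0,0,0,1,1,0,0,1,0,1,0,0,1,0,0,0]
Step 7: insert wf at [0, 6, 34] -> counters=[1,2,0,0,1,1,1,2,0,0,0,1,0,0,1,1,1,1,0,0,0,0,0,0,1,0,0,1,0,0,0,1,1,0,1,1,0,1,0,0,1,0,0,0]
Step 8: insert lk at [7, 15, 29] -> counters=[1,2,0,0,1,1,1,3,0,0,0,1,0,0,1,2,1,1,0,0,0,0,0,0,1,0,0,1,0,1,0,1,1,0,1,1,0,1,0,0,1,0,0,0]
Step 9: insert fxx at [6, 22, 26] -> counters=[1,2,0,0,1,1,2,3,0,0,0,1,0,0,1,2,1,1,0,0,0,0,1,0,1,0,1,1,0,1,0,1,1,0,1,1,0,1,0,0,1,0,0,0]
Step 10: insert wf at [0, 6, 34] -> counters=[2,2,0,0,1,1,3,3,0,0,0,1,0,0,1,2,1,1,0,0,0,0,1,0,1,0,1,1,0,1,0,1,1,0,2,1,0,1,0,0,1,0,0,0]
Step 11: insert ww at [7, 31, 40] -> counters=[2,2,0,0,1,1,3,4,0,0,0,1,0,0,1,2,1,1,0,0,0,0,1,0,1,0,1,1,0,1,0,2,1,0,2,1,0,1,0,0,2,0,0,0]
Step 12: insert ww at [7, 31, 40] -> counters=[2,2,0,0,1,1,3,5,0,0,0,1,0,0,1,2,1,1,0,0,0,0,1,0,1,0,1,1,0,1,0,3,1,0,2,1,0,1,0,0,3,0,0,0]
Step 13: delete lk at [7, 15, 29] -> counters=[2,2,0,0,1,1,3,4,0,0,0,1,0,0,1,1,1,1,0,0,0,0,1,0,1,0,1,1,0,0,0,3,1,0,2,1,0,1,0,0,3,0,0,0]
Step 14: insert k at [1, 15, 27] -> counters=[2,3,0,0,1,1,3,4,0,0,0,1,0,0,1,2,1,1,0,0,0,0,1,0,1,0,1,2,0,0,0,3,1,0,2,1,0,1,0,0,3,0,0,0]
Query wf: check counters[0]=2 counters[6]=3 counters[34]=2 -> maybe

Answer: maybe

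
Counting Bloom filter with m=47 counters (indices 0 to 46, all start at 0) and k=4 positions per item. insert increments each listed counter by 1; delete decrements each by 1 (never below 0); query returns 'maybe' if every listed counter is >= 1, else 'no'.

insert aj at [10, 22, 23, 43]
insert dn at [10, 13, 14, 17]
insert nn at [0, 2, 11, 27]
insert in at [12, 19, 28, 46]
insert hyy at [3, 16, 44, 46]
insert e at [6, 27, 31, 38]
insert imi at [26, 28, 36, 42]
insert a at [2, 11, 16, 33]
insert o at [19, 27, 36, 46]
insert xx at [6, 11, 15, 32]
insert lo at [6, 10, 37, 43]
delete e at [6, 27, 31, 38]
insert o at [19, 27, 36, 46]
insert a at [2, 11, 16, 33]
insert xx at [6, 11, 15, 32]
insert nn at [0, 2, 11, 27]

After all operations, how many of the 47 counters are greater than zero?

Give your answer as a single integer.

Answer: 26

Derivation:
Step 1: insert aj at [10, 22, 23, 43] -> counters=[0,0,0,0,0,0,0,0,0,0,1,0,0,0,0,0,0,0,0,0,0,0,1,1,0,0,0,0,0,0,0,0,0,0,0,0,0,0,0,0,0,0,0,1,0,0,0]
Step 2: insert dn at [10, 13, 14, 17] -> counters=[0,0,0,0,0,0,0,0,0,0,2,0,0,1,1,0,0,1,0,0,0,0,1,1,0,0,0,0,0,0,0,0,0,0,0,0,0,0,0,0,0,0,0,1,0,0,0]
Step 3: insert nn at [0, 2, 11, 27] -> counters=[1,0,1,0,0,0,0,0,0,0,2,1,0,1,1,0,0,1,0,0,0,0,1,1,0,0,0,1,0,0,0,0,0,0,0,0,0,0,0,0,0,0,0,1,0,0,0]
Step 4: insert in at [12, 19, 28, 46] -> counters=[1,0,1,0,0,0,0,0,0,0,2,1,1,1,1,0,0,1,0,1,0,0,1,1,0,0,0,1,1,0,0,0,0,0,0,0,0,0,0,0,0,0,0,1,0,0,1]
Step 5: insert hyy at [3, 16, 44, 46] -> counters=[1,0,1,1,0,0,0,0,0,0,2,1,1,1,1,0,1,1,0,1,0,0,1,1,0,0,0,1,1,0,0,0,0,0,0,0,0,0,0,0,0,0,0,1,1,0,2]
Step 6: insert e at [6, 27, 31, 38] -> counters=[1,0,1,1,0,0,1,0,0,0,2,1,1,1,1,0,1,1,0,1,0,0,1,1,0,0,0,2,1,0,0,1,0,0,0,0,0,0,1,0,0,0,0,1,1,0,2]
Step 7: insert imi at [26, 28, 36, 42] -> counters=[1,0,1,1,0,0,1,0,0,0,2,1,1,1,1,0,1,1,0,1,0,0,1,1,0,0,1,2,2,0,0,1,0,0,0,0,1,0,1,0,0,0,1,1,1,0,2]
Step 8: insert a at [2, 11, 16, 33] -> counters=[1,0,2,1,0,0,1,0,0,0,2,2,1,1,1,0,2,1,0,1,0,0,1,1,0,0,1,2,2,0,0,1,0,1,0,0,1,0,1,0,0,0,1,1,1,0,2]
Step 9: insert o at [19, 27, 36, 46] -> counters=[1,0,2,1,0,0,1,0,0,0,2,2,1,1,1,0,2,1,0,2,0,0,1,1,0,0,1,3,2,0,0,1,0,1,0,0,2,0,1,0,0,0,1,1,1,0,3]
Step 10: insert xx at [6, 11, 15, 32] -> counters=[1,0,2,1,0,0,2,0,0,0,2,3,1,1,1,1,2,1,0,2,0,0,1,1,0,0,1,3,2,0,0,1,1,1,0,0,2,0,1,0,0,0,1,1,1,0,3]
Step 11: insert lo at [6, 10, 37, 43] -> counters=[1,0,2,1,0,0,3,0,0,0,3,3,1,1,1,1,2,1,0,2,0,0,1,1,0,0,1,3,2,0,0,1,1,1,0,0,2,1,1,0,0,0,1,2,1,0,3]
Step 12: delete e at [6, 27, 31, 38] -> counters=[1,0,2,1,0,0,2,0,0,0,3,3,1,1,1,1,2,1,0,2,0,0,1,1,0,0,1,2,2,0,0,0,1,1,0,0,2,1,0,0,0,0,1,2,1,0,3]
Step 13: insert o at [19, 27, 36, 46] -> counters=[1,0,2,1,0,0,2,0,0,0,3,3,1,1,1,1,2,1,0,3,0,0,1,1,0,0,1,3,2,0,0,0,1,1,0,0,3,1,0,0,0,0,1,2,1,0,4]
Step 14: insert a at [2, 11, 16, 33] -> counters=[1,0,3,1,0,0,2,0,0,0,3,4,1,1,1,1,3,1,0,3,0,0,1,1,0,0,1,3,2,0,0,0,1,2,0,0,3,1,0,0,0,0,1,2,1,0,4]
Step 15: insert xx at [6, 11, 15, 32] -> counters=[1,0,3,1,0,0,3,0,0,0,3,5,1,1,1,2,3,1,0,3,0,0,1,1,0,0,1,3,2,0,0,0,2,2,0,0,3,1,0,0,0,0,1,2,1,0,4]
Step 16: insert nn at [0, 2, 11, 27] -> counters=[2,0,4,1,0,0,3,0,0,0,3,6,1,1,1,2,3,1,0,3,0,0,1,1,0,0,1,4,2,0,0,0,2,2,0,0,3,1,0,0,0,0,1,2,1,0,4]
Final counters=[2,0,4,1,0,0,3,0,0,0,3,6,1,1,1,2,3,1,0,3,0,0,1,1,0,0,1,4,2,0,0,0,2,2,0,0,3,1,0,0,0,0,1,2,1,0,4] -> 26 nonzero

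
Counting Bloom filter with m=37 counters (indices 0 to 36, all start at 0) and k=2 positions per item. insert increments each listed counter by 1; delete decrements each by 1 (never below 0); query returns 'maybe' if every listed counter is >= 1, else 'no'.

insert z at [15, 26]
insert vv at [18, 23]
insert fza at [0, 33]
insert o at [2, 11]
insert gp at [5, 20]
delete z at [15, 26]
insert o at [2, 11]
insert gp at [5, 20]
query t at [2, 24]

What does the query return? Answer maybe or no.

Step 1: insert z at [15, 26] -> counters=[0,0,0,0,0,0,0,0,0,0,0,0,0,0,0,1,0,0,0,0,0,0,0,0,0,0,1,0,0,0,0,0,0,0,0,0,0]
Step 2: insert vv at [18, 23] -> counters=[0,0,0,0,0,0,0,0,0,0,0,0,0,0,0,1,0,0,1,0,0,0,0,1,0,0,1,0,0,0,0,0,0,0,0,0,0]
Step 3: insert fza at [0, 33] -> counters=[1,0,0,0,0,0,0,0,0,0,0,0,0,0,0,1,0,0,1,0,0,0,0,1,0,0,1,0,0,0,0,0,0,1,0,0,0]
Step 4: insert o at [2, 11] -> counters=[1,0,1,0,0,0,0,0,0,0,0,1,0,0,0,1,0,0,1,0,0,0,0,1,0,0,1,0,0,0,0,0,0,1,0,0,0]
Step 5: insert gp at [5, 20] -> counters=[1,0,1,0,0,1,0,0,0,0,0,1,0,0,0,1,0,0,1,0,1,0,0,1,0,0,1,0,0,0,0,0,0,1,0,0,0]
Step 6: delete z at [15, 26] -> counters=[1,0,1,0,0,1,0,0,0,0,0,1,0,0,0,0,0,0,1,0,1,0,0,1,0,0,0,0,0,0,0,0,0,1,0,0,0]
Step 7: insert o at [2, 11] -> counters=[1,0,2,0,0,1,0,0,0,0,0,2,0,0,0,0,0,0,1,0,1,0,0,1,0,0,0,0,0,0,0,0,0,1,0,0,0]
Step 8: insert gp at [5, 20] -> counters=[1,0,2,0,0,2,0,0,0,0,0,2,0,0,0,0,0,0,1,0,2,0,0,1,0,0,0,0,0,0,0,0,0,1,0,0,0]
Query t: check counters[2]=2 counters[24]=0 -> no

Answer: no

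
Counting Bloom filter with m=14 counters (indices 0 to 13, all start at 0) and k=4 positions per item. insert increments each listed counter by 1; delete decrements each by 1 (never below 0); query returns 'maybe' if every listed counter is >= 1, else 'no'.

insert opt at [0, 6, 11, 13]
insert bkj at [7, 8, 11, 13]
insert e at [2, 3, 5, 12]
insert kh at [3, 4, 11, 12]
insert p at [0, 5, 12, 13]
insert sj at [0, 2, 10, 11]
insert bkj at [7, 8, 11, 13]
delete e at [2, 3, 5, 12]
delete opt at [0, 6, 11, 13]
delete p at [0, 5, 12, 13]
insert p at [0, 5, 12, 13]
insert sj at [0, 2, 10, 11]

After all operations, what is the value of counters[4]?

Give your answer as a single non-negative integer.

Step 1: insert opt at [0, 6, 11, 13] -> counters=[1,0,0,0,0,0,1,0,0,0,0,1,0,1]
Step 2: insert bkj at [7, 8, 11, 13] -> counters=[1,0,0,0,0,0,1,1,1,0,0,2,0,2]
Step 3: insert e at [2, 3, 5, 12] -> counters=[1,0,1,1,0,1,1,1,1,0,0,2,1,2]
Step 4: insert kh at [3, 4, 11, 12] -> counters=[1,0,1,2,1,1,1,1,1,0,0,3,2,2]
Step 5: insert p at [0, 5, 12, 13] -> counters=[2,0,1,2,1,2,1,1,1,0,0,3,3,3]
Step 6: insert sj at [0, 2, 10, 11] -> counters=[3,0,2,2,1,2,1,1,1,0,1,4,3,3]
Step 7: insert bkj at [7, 8, 11, 13] -> counters=[3,0,2,2,1,2,1,2,2,0,1,5,3,4]
Step 8: delete e at [2, 3, 5, 12] -> counters=[3,0,1,1,1,1,1,2,2,0,1,5,2,4]
Step 9: delete opt at [0, 6, 11, 13] -> counters=[2,0,1,1,1,1,0,2,2,0,1,4,2,3]
Step 10: delete p at [0, 5, 12, 13] -> counters=[1,0,1,1,1,0,0,2,2,0,1,4,1,2]
Step 11: insert p at [0, 5, 12, 13] -> counters=[2,0,1,1,1,1,0,2,2,0,1,4,2,3]
Step 12: insert sj at [0, 2, 10, 11] -> counters=[3,0,2,1,1,1,0,2,2,0,2,5,2,3]
Final counters=[3,0,2,1,1,1,0,2,2,0,2,5,2,3] -> counters[4]=1

Answer: 1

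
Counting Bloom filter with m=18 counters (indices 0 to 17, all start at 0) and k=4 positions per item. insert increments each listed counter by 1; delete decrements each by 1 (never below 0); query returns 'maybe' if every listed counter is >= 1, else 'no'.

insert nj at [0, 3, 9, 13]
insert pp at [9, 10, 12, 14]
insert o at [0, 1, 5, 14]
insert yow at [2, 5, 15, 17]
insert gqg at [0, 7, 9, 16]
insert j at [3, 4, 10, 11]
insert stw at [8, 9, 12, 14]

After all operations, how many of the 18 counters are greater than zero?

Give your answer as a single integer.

Answer: 17

Derivation:
Step 1: insert nj at [0, 3, 9, 13] -> counters=[1,0,0,1,0,0,0,0,0,1,0,0,0,1,0,0,0,0]
Step 2: insert pp at [9, 10, 12, 14] -> counters=[1,0,0,1,0,0,0,0,0,2,1,0,1,1,1,0,0,0]
Step 3: insert o at [0, 1, 5, 14] -> counters=[2,1,0,1,0,1,0,0,0,2,1,0,1,1,2,0,0,0]
Step 4: insert yow at [2, 5, 15, 17] -> counters=[2,1,1,1,0,2,0,0,0,2,1,0,1,1,2,1,0,1]
Step 5: insert gqg at [0, 7, 9, 16] -> counters=[3,1,1,1,0,2,0,1,0,3,1,0,1,1,2,1,1,1]
Step 6: insert j at [3, 4, 10, 11] -> counters=[3,1,1,2,1,2,0,1,0,3,2,1,1,1,2,1,1,1]
Step 7: insert stw at [8, 9, 12, 14] -> counters=[3,1,1,2,1,2,0,1,1,4,2,1,2,1,3,1,1,1]
Final counters=[3,1,1,2,1,2,0,1,1,4,2,1,2,1,3,1,1,1] -> 17 nonzero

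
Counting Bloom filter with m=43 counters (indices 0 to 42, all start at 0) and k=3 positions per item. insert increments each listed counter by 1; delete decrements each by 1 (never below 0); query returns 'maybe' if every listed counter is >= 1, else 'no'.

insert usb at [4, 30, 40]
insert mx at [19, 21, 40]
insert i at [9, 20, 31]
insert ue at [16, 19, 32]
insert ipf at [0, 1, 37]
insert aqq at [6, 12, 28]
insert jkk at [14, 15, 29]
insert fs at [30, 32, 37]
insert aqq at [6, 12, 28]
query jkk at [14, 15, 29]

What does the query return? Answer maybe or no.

Step 1: insert usb at [4, 30, 40] -> counters=[0,0,0,0,1,0,0,0,0,0,0,0,0,0,0,0,0,0,0,0,0,0,0,0,0,0,0,0,0,0,1,0,0,0,0,0,0,0,0,0,1,0,0]
Step 2: insert mx at [19, 21, 40] -> counters=[0,0,0,0,1,0,0,0,0,0,0,0,0,0,0,0,0,0,0,1,0,1,0,0,0,0,0,0,0,0,1,0,0,0,0,0,0,0,0,0,2,0,0]
Step 3: insert i at [9, 20, 31] -> counters=[0,0,0,0,1,0,0,0,0,1,0,0,0,0,0,0,0,0,0,1,1,1,0,0,0,0,0,0,0,0,1,1,0,0,0,0,0,0,0,0,2,0,0]
Step 4: insert ue at [16, 19, 32] -> counters=[0,0,0,0,1,0,0,0,0,1,0,0,0,0,0,0,1,0,0,2,1,1,0,0,0,0,0,0,0,0,1,1,1,0,0,0,0,0,0,0,2,0,0]
Step 5: insert ipf at [0, 1, 37] -> counters=[1,1,0,0,1,0,0,0,0,1,0,0,0,0,0,0,1,0,0,2,1,1,0,0,0,0,0,0,0,0,1,1,1,0,0,0,0,1,0,0,2,0,0]
Step 6: insert aqq at [6, 12, 28] -> counters=[1,1,0,0,1,0,1,0,0,1,0,0,1,0,0,0,1,0,0,2,1,1,0,0,0,0,0,0,1,0,1,1,1,0,0,0,0,1,0,0,2,0,0]
Step 7: insert jkk at [14, 15, 29] -> counters=[1,1,0,0,1,0,1,0,0,1,0,0,1,0,1,1,1,0,0,2,1,1,0,0,0,0,0,0,1,1,1,1,1,0,0,0,0,1,0,0,2,0,0]
Step 8: insert fs at [30, 32, 37] -> counters=[1,1,0,0,1,0,1,0,0,1,0,0,1,0,1,1,1,0,0,2,1,1,0,0,0,0,0,0,1,1,2,1,2,0,0,0,0,2,0,0,2,0,0]
Step 9: insert aqq at [6, 12, 28] -> counters=[1,1,0,0,1,0,2,0,0,1,0,0,2,0,1,1,1,0,0,2,1,1,0,0,0,0,0,0,2,1,2,1,2,0,0,0,0,2,0,0,2,0,0]
Query jkk: check counters[14]=1 counters[15]=1 counters[29]=1 -> maybe

Answer: maybe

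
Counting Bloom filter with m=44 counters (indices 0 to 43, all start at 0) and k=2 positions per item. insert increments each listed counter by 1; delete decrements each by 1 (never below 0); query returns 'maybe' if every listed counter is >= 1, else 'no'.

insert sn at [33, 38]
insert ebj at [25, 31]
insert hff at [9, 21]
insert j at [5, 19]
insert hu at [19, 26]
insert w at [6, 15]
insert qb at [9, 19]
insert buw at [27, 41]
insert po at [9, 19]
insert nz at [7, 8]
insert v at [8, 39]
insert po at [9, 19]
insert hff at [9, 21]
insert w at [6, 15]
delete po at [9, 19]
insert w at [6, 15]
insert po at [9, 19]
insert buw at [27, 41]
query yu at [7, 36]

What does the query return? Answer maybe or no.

Answer: no

Derivation:
Step 1: insert sn at [33, 38] -> counters=[0,0,0,0,0,0,0,0,0,0,0,0,0,0,0,0,0,0,0,0,0,0,0,0,0,0,0,0,0,0,0,0,0,1,0,0,0,0,1,0,0,0,0,0]
Step 2: insert ebj at [25, 31] -> counters=[0,0,0,0,0,0,0,0,0,0,0,0,0,0,0,0,0,0,0,0,0,0,0,0,0,1,0,0,0,0,0,1,0,1,0,0,0,0,1,0,0,0,0,0]
Step 3: insert hff at [9, 21] -> counters=[0,0,0,0,0,0,0,0,0,1,0,0,0,0,0,0,0,0,0,0,0,1,0,0,0,1,0,0,0,0,0,1,0,1,0,0,0,0,1,0,0,0,0,0]
Step 4: insert j at [5, 19] -> counters=[0,0,0,0,0,1,0,0,0,1,0,0,0,0,0,0,0,0,0,1,0,1,0,0,0,1,0,0,0,0,0,1,0,1,0,0,0,0,1,0,0,0,0,0]
Step 5: insert hu at [19, 26] -> counters=[0,0,0,0,0,1,0,0,0,1,0,0,0,0,0,0,0,0,0,2,0,1,0,0,0,1,1,0,0,0,0,1,0,1,0,0,0,0,1,0,0,0,0,0]
Step 6: insert w at [6, 15] -> counters=[0,0,0,0,0,1,1,0,0,1,0,0,0,0,0,1,0,0,0,2,0,1,0,0,0,1,1,0,0,0,0,1,0,1,0,0,0,0,1,0,0,0,0,0]
Step 7: insert qb at [9, 19] -> counters=[0,0,0,0,0,1,1,0,0,2,0,0,0,0,0,1,0,0,0,3,0,1,0,0,0,1,1,0,0,0,0,1,0,1,0,0,0,0,1,0,0,0,0,0]
Step 8: insert buw at [27, 41] -> counters=[0,0,0,0,0,1,1,0,0,2,0,0,0,0,0,1,0,0,0,3,0,1,0,0,0,1,1,1,0,0,0,1,0,1,0,0,0,0,1,0,0,1,0,0]
Step 9: insert po at [9, 19] -> counters=[0,0,0,0,0,1,1,0,0,3,0,0,0,0,0,1,0,0,0,4,0,1,0,0,0,1,1,1,0,0,0,1,0,1,0,0,0,0,1,0,0,1,0,0]
Step 10: insert nz at [7, 8] -> counters=[0,0,0,0,0,1,1,1,1,3,0,0,0,0,0,1,0,0,0,4,0,1,0,0,0,1,1,1,0,0,0,1,0,1,0,0,0,0,1,0,0,1,0,0]
Step 11: insert v at [8, 39] -> counters=[0,0,0,0,0,1,1,1,2,3,0,0,0,0,0,1,0,0,0,4,0,1,0,0,0,1,1,1,0,0,0,1,0,1,0,0,0,0,1,1,0,1,0,0]
Step 12: insert po at [9, 19] -> counters=[0,0,0,0,0,1,1,1,2,4,0,0,0,0,0,1,0,0,0,5,0,1,0,0,0,1,1,1,0,0,0,1,0,1,0,0,0,0,1,1,0,1,0,0]
Step 13: insert hff at [9, 21] -> counters=[0,0,0,0,0,1,1,1,2,5,0,0,0,0,0,1,0,0,0,5,0,2,0,0,0,1,1,1,0,0,0,1,0,1,0,0,0,0,1,1,0,1,0,0]
Step 14: insert w at [6, 15] -> counters=[0,0,0,0,0,1,2,1,2,5,0,0,0,0,0,2,0,0,0,5,0,2,0,0,0,1,1,1,0,0,0,1,0,1,0,0,0,0,1,1,0,1,0,0]
Step 15: delete po at [9, 19] -> counters=[0,0,0,0,0,1,2,1,2,4,0,0,0,0,0,2,0,0,0,4,0,2,0,0,0,1,1,1,0,0,0,1,0,1,0,0,0,0,1,1,0,1,0,0]
Step 16: insert w at [6, 15] -> counters=[0,0,0,0,0,1,3,1,2,4,0,0,0,0,0,3,0,0,0,4,0,2,0,0,0,1,1,1,0,0,0,1,0,1,0,0,0,0,1,1,0,1,0,0]
Step 17: insert po at [9, 19] -> counters=[0,0,0,0,0,1,3,1,2,5,0,0,0,0,0,3,0,0,0,5,0,2,0,0,0,1,1,1,0,0,0,1,0,1,0,0,0,0,1,1,0,1,0,0]
Step 18: insert buw at [27, 41] -> counters=[0,0,0,0,0,1,3,1,2,5,0,0,0,0,0,3,0,0,0,5,0,2,0,0,0,1,1,2,0,0,0,1,0,1,0,0,0,0,1,1,0,2,0,0]
Query yu: check counters[7]=1 counters[36]=0 -> no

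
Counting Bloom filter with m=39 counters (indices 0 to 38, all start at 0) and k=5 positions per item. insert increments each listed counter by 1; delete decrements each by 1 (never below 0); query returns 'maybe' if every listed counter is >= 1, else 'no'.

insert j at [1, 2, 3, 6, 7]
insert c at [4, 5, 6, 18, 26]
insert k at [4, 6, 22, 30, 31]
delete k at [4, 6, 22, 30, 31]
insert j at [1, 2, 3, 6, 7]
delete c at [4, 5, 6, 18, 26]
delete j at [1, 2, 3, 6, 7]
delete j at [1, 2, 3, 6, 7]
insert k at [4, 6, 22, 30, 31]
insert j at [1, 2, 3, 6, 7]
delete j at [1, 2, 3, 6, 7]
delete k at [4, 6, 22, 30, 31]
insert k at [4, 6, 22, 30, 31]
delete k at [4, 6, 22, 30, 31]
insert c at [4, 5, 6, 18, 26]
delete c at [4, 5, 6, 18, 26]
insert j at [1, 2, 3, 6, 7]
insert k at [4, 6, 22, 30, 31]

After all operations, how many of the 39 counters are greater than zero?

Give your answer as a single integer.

Step 1: insert j at [1, 2, 3, 6, 7] -> counters=[0,1,1,1,0,0,1,1,0,0,0,0,0,0,0,0,0,0,0,0,0,0,0,0,0,0,0,0,0,0,0,0,0,0,0,0,0,0,0]
Step 2: insert c at [4, 5, 6, 18, 26] -> counters=[0,1,1,1,1,1,2,1,0,0,0,0,0,0,0,0,0,0,1,0,0,0,0,0,0,0,1,0,0,0,0,0,0,0,0,0,0,0,0]
Step 3: insert k at [4, 6, 22, 30, 31] -> counters=[0,1,1,1,2,1,3,1,0,0,0,0,0,0,0,0,0,0,1,0,0,0,1,0,0,0,1,0,0,0,1,1,0,0,0,0,0,0,0]
Step 4: delete k at [4, 6, 22, 30, 31] -> counters=[0,1,1,1,1,1,2,1,0,0,0,0,0,0,0,0,0,0,1,0,0,0,0,0,0,0,1,0,0,0,0,0,0,0,0,0,0,0,0]
Step 5: insert j at [1, 2, 3, 6, 7] -> counters=[0,2,2,2,1,1,3,2,0,0,0,0,0,0,0,0,0,0,1,0,0,0,0,0,0,0,1,0,0,0,0,0,0,0,0,0,0,0,0]
Step 6: delete c at [4, 5, 6, 18, 26] -> counters=[0,2,2,2,0,0,2,2,0,0,0,0,0,0,0,0,0,0,0,0,0,0,0,0,0,0,0,0,0,0,0,0,0,0,0,0,0,0,0]
Step 7: delete j at [1, 2, 3, 6, 7] -> counters=[0,1,1,1,0,0,1,1,0,0,0,0,0,0,0,0,0,0,0,0,0,0,0,0,0,0,0,0,0,0,0,0,0,0,0,0,0,0,0]
Step 8: delete j at [1, 2, 3, 6, 7] -> counters=[0,0,0,0,0,0,0,0,0,0,0,0,0,0,0,0,0,0,0,0,0,0,0,0,0,0,0,0,0,0,0,0,0,0,0,0,0,0,0]
Step 9: insert k at [4, 6, 22, 30, 31] -> counters=[0,0,0,0,1,0,1,0,0,0,0,0,0,0,0,0,0,0,0,0,0,0,1,0,0,0,0,0,0,0,1,1,0,0,0,0,0,0,0]
Step 10: insert j at [1, 2, 3, 6, 7] -> counters=[0,1,1,1,1,0,2,1,0,0,0,0,0,0,0,0,0,0,0,0,0,0,1,0,0,0,0,0,0,0,1,1,0,0,0,0,0,0,0]
Step 11: delete j at [1, 2, 3, 6, 7] -> counters=[0,0,0,0,1,0,1,0,0,0,0,0,0,0,0,0,0,0,0,0,0,0,1,0,0,0,0,0,0,0,1,1,0,0,0,0,0,0,0]
Step 12: delete k at [4, 6, 22, 30, 31] -> counters=[0,0,0,0,0,0,0,0,0,0,0,0,0,0,0,0,0,0,0,0,0,0,0,0,0,0,0,0,0,0,0,0,0,0,0,0,0,0,0]
Step 13: insert k at [4, 6, 22, 30, 31] -> counters=[0,0,0,0,1,0,1,0,0,0,0,0,0,0,0,0,0,0,0,0,0,0,1,0,0,0,0,0,0,0,1,1,0,0,0,0,0,0,0]
Step 14: delete k at [4, 6, 22, 30, 31] -> counters=[0,0,0,0,0,0,0,0,0,0,0,0,0,0,0,0,0,0,0,0,0,0,0,0,0,0,0,0,0,0,0,0,0,0,0,0,0,0,0]
Step 15: insert c at [4, 5, 6, 18, 26] -> counters=[0,0,0,0,1,1,1,0,0,0,0,0,0,0,0,0,0,0,1,0,0,0,0,0,0,0,1,0,0,0,0,0,0,0,0,0,0,0,0]
Step 16: delete c at [4, 5, 6, 18, 26] -> counters=[0,0,0,0,0,0,0,0,0,0,0,0,0,0,0,0,0,0,0,0,0,0,0,0,0,0,0,0,0,0,0,0,0,0,0,0,0,0,0]
Step 17: insert j at [1, 2, 3, 6, 7] -> counters=[0,1,1,1,0,0,1,1,0,0,0,0,0,0,0,0,0,0,0,0,0,0,0,0,0,0,0,0,0,0,0,0,0,0,0,0,0,0,0]
Step 18: insert k at [4, 6, 22, 30, 31] -> counters=[0,1,1,1,1,0,2,1,0,0,0,0,0,0,0,0,0,0,0,0,0,0,1,0,0,0,0,0,0,0,1,1,0,0,0,0,0,0,0]
Final counters=[0,1,1,1,1,0,2,1,0,0,0,0,0,0,0,0,0,0,0,0,0,0,1,0,0,0,0,0,0,0,1,1,0,0,0,0,0,0,0] -> 9 nonzero

Answer: 9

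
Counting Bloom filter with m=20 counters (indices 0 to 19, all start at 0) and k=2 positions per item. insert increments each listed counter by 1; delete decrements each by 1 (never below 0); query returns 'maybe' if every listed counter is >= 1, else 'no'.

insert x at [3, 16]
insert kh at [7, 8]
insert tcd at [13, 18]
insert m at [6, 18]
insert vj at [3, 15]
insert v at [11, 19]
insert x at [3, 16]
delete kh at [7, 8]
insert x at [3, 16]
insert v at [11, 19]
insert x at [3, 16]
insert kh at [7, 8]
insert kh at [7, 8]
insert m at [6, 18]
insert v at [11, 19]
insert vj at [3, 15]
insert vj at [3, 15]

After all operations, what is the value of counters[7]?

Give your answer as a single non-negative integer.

Step 1: insert x at [3, 16] -> counters=[0,0,0,1,0,0,0,0,0,0,0,0,0,0,0,0,1,0,0,0]
Step 2: insert kh at [7, 8] -> counters=[0,0,0,1,0,0,0,1,1,0,0,0,0,0,0,0,1,0,0,0]
Step 3: insert tcd at [13, 18] -> counters=[0,0,0,1,0,0,0,1,1,0,0,0,0,1,0,0,1,0,1,0]
Step 4: insert m at [6, 18] -> counters=[0,0,0,1,0,0,1,1,1,0,0,0,0,1,0,0,1,0,2,0]
Step 5: insert vj at [3, 15] -> counters=[0,0,0,2,0,0,1,1,1,0,0,0,0,1,0,1,1,0,2,0]
Step 6: insert v at [11, 19] -> counters=[0,0,0,2,0,0,1,1,1,0,0,1,0,1,0,1,1,0,2,1]
Step 7: insert x at [3, 16] -> counters=[0,0,0,3,0,0,1,1,1,0,0,1,0,1,0,1,2,0,2,1]
Step 8: delete kh at [7, 8] -> counters=[0,0,0,3,0,0,1,0,0,0,0,1,0,1,0,1,2,0,2,1]
Step 9: insert x at [3, 16] -> counters=[0,0,0,4,0,0,1,0,0,0,0,1,0,1,0,1,3,0,2,1]
Step 10: insert v at [11, 19] -> counters=[0,0,0,4,0,0,1,0,0,0,0,2,0,1,0,1,3,0,2,2]
Step 11: insert x at [3, 16] -> counters=[0,0,0,5,0,0,1,0,0,0,0,2,0,1,0,1,4,0,2,2]
Step 12: insert kh at [7, 8] -> counters=[0,0,0,5,0,0,1,1,1,0,0,2,0,1,0,1,4,0,2,2]
Step 13: insert kh at [7, 8] -> counters=[0,0,0,5,0,0,1,2,2,0,0,2,0,1,0,1,4,0,2,2]
Step 14: insert m at [6, 18] -> counters=[0,0,0,5,0,0,2,2,2,0,0,2,0,1,0,1,4,0,3,2]
Step 15: insert v at [11, 19] -> counters=[0,0,0,5,0,0,2,2,2,0,0,3,0,1,0,1,4,0,3,3]
Step 16: insert vj at [3, 15] -> counters=[0,0,0,6,0,0,2,2,2,0,0,3,0,1,0,2,4,0,3,3]
Step 17: insert vj at [3, 15] -> counters=[0,0,0,7,0,0,2,2,2,0,0,3,0,1,0,3,4,0,3,3]
Final counters=[0,0,0,7,0,0,2,2,2,0,0,3,0,1,0,3,4,0,3,3] -> counters[7]=2

Answer: 2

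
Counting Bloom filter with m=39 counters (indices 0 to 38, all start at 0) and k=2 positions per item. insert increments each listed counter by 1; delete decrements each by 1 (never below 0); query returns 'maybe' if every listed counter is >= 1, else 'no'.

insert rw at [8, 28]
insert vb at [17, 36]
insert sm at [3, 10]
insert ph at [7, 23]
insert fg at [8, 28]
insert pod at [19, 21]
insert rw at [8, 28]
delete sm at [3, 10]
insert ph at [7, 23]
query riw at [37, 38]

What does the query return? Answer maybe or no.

Step 1: insert rw at [8, 28] -> counters=[0,0,0,0,0,0,0,0,1,0,0,0,0,0,0,0,0,0,0,0,0,0,0,0,0,0,0,0,1,0,0,0,0,0,0,0,0,0,0]
Step 2: insert vb at [17, 36] -> counters=[0,0,0,0,0,0,0,0,1,0,0,0,0,0,0,0,0,1,0,0,0,0,0,0,0,0,0,0,1,0,0,0,0,0,0,0,1,0,0]
Step 3: insert sm at [3, 10] -> counters=[0,0,0,1,0,0,0,0,1,0,1,0,0,0,0,0,0,1,0,0,0,0,0,0,0,0,0,0,1,0,0,0,0,0,0,0,1,0,0]
Step 4: insert ph at [7, 23] -> counters=[0,0,0,1,0,0,0,1,1,0,1,0,0,0,0,0,0,1,0,0,0,0,0,1,0,0,0,0,1,0,0,0,0,0,0,0,1,0,0]
Step 5: insert fg at [8, 28] -> counters=[0,0,0,1,0,0,0,1,2,0,1,0,0,0,0,0,0,1,0,0,0,0,0,1,0,0,0,0,2,0,0,0,0,0,0,0,1,0,0]
Step 6: insert pod at [19, 21] -> counters=[0,0,0,1,0,0,0,1,2,0,1,0,0,0,0,0,0,1,0,1,0,1,0,1,0,0,0,0,2,0,0,0,0,0,0,0,1,0,0]
Step 7: insert rw at [8, 28] -> counters=[0,0,0,1,0,0,0,1,3,0,1,0,0,0,0,0,0,1,0,1,0,1,0,1,0,0,0,0,3,0,0,0,0,0,0,0,1,0,0]
Step 8: delete sm at [3, 10] -> counters=[0,0,0,0,0,0,0,1,3,0,0,0,0,0,0,0,0,1,0,1,0,1,0,1,0,0,0,0,3,0,0,0,0,0,0,0,1,0,0]
Step 9: insert ph at [7, 23] -> counters=[0,0,0,0,0,0,0,2,3,0,0,0,0,0,0,0,0,1,0,1,0,1,0,2,0,0,0,0,3,0,0,0,0,0,0,0,1,0,0]
Query riw: check counters[37]=0 counters[38]=0 -> no

Answer: no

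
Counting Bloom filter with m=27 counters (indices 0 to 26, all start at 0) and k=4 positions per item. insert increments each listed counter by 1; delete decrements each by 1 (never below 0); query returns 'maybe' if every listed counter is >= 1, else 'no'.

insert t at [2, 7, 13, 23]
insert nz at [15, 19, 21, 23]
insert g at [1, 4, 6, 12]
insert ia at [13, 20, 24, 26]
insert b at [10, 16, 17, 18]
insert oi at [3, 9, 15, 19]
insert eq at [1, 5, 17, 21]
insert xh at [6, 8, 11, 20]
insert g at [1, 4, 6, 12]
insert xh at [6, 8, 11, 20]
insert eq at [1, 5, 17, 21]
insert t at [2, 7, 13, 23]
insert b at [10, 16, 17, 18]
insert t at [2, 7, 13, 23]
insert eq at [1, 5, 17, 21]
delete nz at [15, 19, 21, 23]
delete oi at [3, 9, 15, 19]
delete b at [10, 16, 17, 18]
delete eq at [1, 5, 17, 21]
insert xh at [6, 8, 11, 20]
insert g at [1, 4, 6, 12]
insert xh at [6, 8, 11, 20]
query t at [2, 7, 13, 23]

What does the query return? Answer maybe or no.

Step 1: insert t at [2, 7, 13, 23] -> counters=[0,0,1,0,0,0,0,1,0,0,0,0,0,1,0,0,0,0,0,0,0,0,0,1,0,0,0]
Step 2: insert nz at [15, 19, 21, 23] -> counters=[0,0,1,0,0,0,0,1,0,0,0,0,0,1,0,1,0,0,0,1,0,1,0,2,0,0,0]
Step 3: insert g at [1, 4, 6, 12] -> counters=[0,1,1,0,1,0,1,1,0,0,0,0,1,1,0,1,0,0,0,1,0,1,0,2,0,0,0]
Step 4: insert ia at [13, 20, 24, 26] -> counters=[0,1,1,0,1,0,1,1,0,0,0,0,1,2,0,1,0,0,0,1,1,1,0,2,1,0,1]
Step 5: insert b at [10, 16, 17, 18] -> counters=[0,1,1,0,1,0,1,1,0,0,1,0,1,2,0,1,1,1,1,1,1,1,0,2,1,0,1]
Step 6: insert oi at [3, 9, 15, 19] -> counters=[0,1,1,1,1,0,1,1,0,1,1,0,1,2,0,2,1,1,1,2,1,1,0,2,1,0,1]
Step 7: insert eq at [1, 5, 17, 21] -> counters=[0,2,1,1,1,1,1,1,0,1,1,0,1,2,0,2,1,2,1,2,1,2,0,2,1,0,1]
Step 8: insert xh at [6, 8, 11, 20] -> counters=[0,2,1,1,1,1,2,1,1,1,1,1,1,2,0,2,1,2,1,2,2,2,0,2,1,0,1]
Step 9: insert g at [1, 4, 6, 12] -> counters=[0,3,1,1,2,1,3,1,1,1,1,1,2,2,0,2,1,2,1,2,2,2,0,2,1,0,1]
Step 10: insert xh at [6, 8, 11, 20] -> counters=[0,3,1,1,2,1,4,1,2,1,1,2,2,2,0,2,1,2,1,2,3,2,0,2,1,0,1]
Step 11: insert eq at [1, 5, 17, 21] -> counters=[0,4,1,1,2,2,4,1,2,1,1,2,2,2,0,2,1,3,1,2,3,3,0,2,1,0,1]
Step 12: insert t at [2, 7, 13, 23] -> counters=[0,4,2,1,2,2,4,2,2,1,1,2,2,3,0,2,1,3,1,2,3,3,0,3,1,0,1]
Step 13: insert b at [10, 16, 17, 18] -> counters=[0,4,2,1,2,2,4,2,2,1,2,2,2,3,0,2,2,4,2,2,3,3,0,3,1,0,1]
Step 14: insert t at [2, 7, 13, 23] -> counters=[0,4,3,1,2,2,4,3,2,1,2,2,2,4,0,2,2,4,2,2,3,3,0,4,1,0,1]
Step 15: insert eq at [1, 5, 17, 21] -> counters=[0,5,3,1,2,3,4,3,2,1,2,2,2,4,0,2,2,5,2,2,3,4,0,4,1,0,1]
Step 16: delete nz at [15, 19, 21, 23] -> counters=[0,5,3,1,2,3,4,3,2,1,2,2,2,4,0,1,2,5,2,1,3,3,0,3,1,0,1]
Step 17: delete oi at [3, 9, 15, 19] -> counters=[0,5,3,0,2,3,4,3,2,0,2,2,2,4,0,0,2,5,2,0,3,3,0,3,1,0,1]
Step 18: delete b at [10, 16, 17, 18] -> counters=[0,5,3,0,2,3,4,3,2,0,1,2,2,4,0,0,1,4,1,0,3,3,0,3,1,0,1]
Step 19: delete eq at [1, 5, 17, 21] -> counters=[0,4,3,0,2,2,4,3,2,0,1,2,2,4,0,0,1,3,1,0,3,2,0,3,1,0,1]
Step 20: insert xh at [6, 8, 11, 20] -> counters=[0,4,3,0,2,2,5,3,3,0,1,3,2,4,0,0,1,3,1,0,4,2,0,3,1,0,1]
Step 21: insert g at [1, 4, 6, 12] -> counters=[0,5,3,0,3,2,6,3,3,0,1,3,3,4,0,0,1,3,1,0,4,2,0,3,1,0,1]
Step 22: insert xh at [6, 8, 11, 20] -> counters=[0,5,3,0,3,2,7,3,4,0,1,4,3,4,0,0,1,3,1,0,5,2,0,3,1,0,1]
Query t: check counters[2]=3 counters[7]=3 counters[13]=4 counters[23]=3 -> maybe

Answer: maybe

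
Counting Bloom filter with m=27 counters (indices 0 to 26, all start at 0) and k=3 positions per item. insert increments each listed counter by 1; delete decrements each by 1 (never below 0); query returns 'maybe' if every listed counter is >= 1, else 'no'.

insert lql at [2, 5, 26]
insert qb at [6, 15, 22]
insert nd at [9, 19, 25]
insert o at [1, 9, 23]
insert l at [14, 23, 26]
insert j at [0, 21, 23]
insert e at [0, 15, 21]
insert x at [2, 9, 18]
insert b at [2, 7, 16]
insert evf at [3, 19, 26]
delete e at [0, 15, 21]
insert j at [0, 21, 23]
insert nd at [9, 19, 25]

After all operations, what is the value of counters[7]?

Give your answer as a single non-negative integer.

Step 1: insert lql at [2, 5, 26] -> counters=[0,0,1,0,0,1,0,0,0,0,0,0,0,0,0,0,0,0,0,0,0,0,0,0,0,0,1]
Step 2: insert qb at [6, 15, 22] -> counters=[0,0,1,0,0,1,1,0,0,0,0,0,0,0,0,1,0,0,0,0,0,0,1,0,0,0,1]
Step 3: insert nd at [9, 19, 25] -> counters=[0,0,1,0,0,1,1,0,0,1,0,0,0,0,0,1,0,0,0,1,0,0,1,0,0,1,1]
Step 4: insert o at [1, 9, 23] -> counters=[0,1,1,0,0,1,1,0,0,2,0,0,0,0,0,1,0,0,0,1,0,0,1,1,0,1,1]
Step 5: insert l at [14, 23, 26] -> counters=[0,1,1,0,0,1,1,0,0,2,0,0,0,0,1,1,0,0,0,1,0,0,1,2,0,1,2]
Step 6: insert j at [0, 21, 23] -> counters=[1,1,1,0,0,1,1,0,0,2,0,0,0,0,1,1,0,0,0,1,0,1,1,3,0,1,2]
Step 7: insert e at [0, 15, 21] -> counters=[2,1,1,0,0,1,1,0,0,2,0,0,0,0,1,2,0,0,0,1,0,2,1,3,0,1,2]
Step 8: insert x at [2, 9, 18] -> counters=[2,1,2,0,0,1,1,0,0,3,0,0,0,0,1,2,0,0,1,1,0,2,1,3,0,1,2]
Step 9: insert b at [2, 7, 16] -> counters=[2,1,3,0,0,1,1,1,0,3,0,0,0,0,1,2,1,0,1,1,0,2,1,3,0,1,2]
Step 10: insert evf at [3, 19, 26] -> counters=[2,1,3,1,0,1,1,1,0,3,0,0,0,0,1,2,1,0,1,2,0,2,1,3,0,1,3]
Step 11: delete e at [0, 15, 21] -> counters=[1,1,3,1,0,1,1,1,0,3,0,0,0,0,1,1,1,0,1,2,0,1,1,3,0,1,3]
Step 12: insert j at [0, 21, 23] -> counters=[2,1,3,1,0,1,1,1,0,3,0,0,0,0,1,1,1,0,1,2,0,2,1,4,0,1,3]
Step 13: insert nd at [9, 19, 25] -> counters=[2,1,3,1,0,1,1,1,0,4,0,0,0,0,1,1,1,0,1,3,0,2,1,4,0,2,3]
Final counters=[2,1,3,1,0,1,1,1,0,4,0,0,0,0,1,1,1,0,1,3,0,2,1,4,0,2,3] -> counters[7]=1

Answer: 1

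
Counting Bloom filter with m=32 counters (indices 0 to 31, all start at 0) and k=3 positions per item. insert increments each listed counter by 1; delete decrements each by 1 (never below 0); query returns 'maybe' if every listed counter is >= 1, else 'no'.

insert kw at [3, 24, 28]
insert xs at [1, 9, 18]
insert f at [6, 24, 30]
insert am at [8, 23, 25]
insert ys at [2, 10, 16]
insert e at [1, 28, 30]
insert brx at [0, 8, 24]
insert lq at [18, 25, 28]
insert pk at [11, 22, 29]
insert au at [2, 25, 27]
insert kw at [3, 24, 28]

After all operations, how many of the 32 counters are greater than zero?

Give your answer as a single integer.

Answer: 19

Derivation:
Step 1: insert kw at [3, 24, 28] -> counters=[0,0,0,1,0,0,0,0,0,0,0,0,0,0,0,0,0,0,0,0,0,0,0,0,1,0,0,0,1,0,0,0]
Step 2: insert xs at [1, 9, 18] -> counters=[0,1,0,1,0,0,0,0,0,1,0,0,0,0,0,0,0,0,1,0,0,0,0,0,1,0,0,0,1,0,0,0]
Step 3: insert f at [6, 24, 30] -> counters=[0,1,0,1,0,0,1,0,0,1,0,0,0,0,0,0,0,0,1,0,0,0,0,0,2,0,0,0,1,0,1,0]
Step 4: insert am at [8, 23, 25] -> counters=[0,1,0,1,0,0,1,0,1,1,0,0,0,0,0,0,0,0,1,0,0,0,0,1,2,1,0,0,1,0,1,0]
Step 5: insert ys at [2, 10, 16] -> counters=[0,1,1,1,0,0,1,0,1,1,1,0,0,0,0,0,1,0,1,0,0,0,0,1,2,1,0,0,1,0,1,0]
Step 6: insert e at [1, 28, 30] -> counters=[0,2,1,1,0,0,1,0,1,1,1,0,0,0,0,0,1,0,1,0,0,0,0,1,2,1,0,0,2,0,2,0]
Step 7: insert brx at [0, 8, 24] -> counters=[1,2,1,1,0,0,1,0,2,1,1,0,0,0,0,0,1,0,1,0,0,0,0,1,3,1,0,0,2,0,2,0]
Step 8: insert lq at [18, 25, 28] -> counters=[1,2,1,1,0,0,1,0,2,1,1,0,0,0,0,0,1,0,2,0,0,0,0,1,3,2,0,0,3,0,2,0]
Step 9: insert pk at [11, 22, 29] -> counters=[1,2,1,1,0,0,1,0,2,1,1,1,0,0,0,0,1,0,2,0,0,0,1,1,3,2,0,0,3,1,2,0]
Step 10: insert au at [2, 25, 27] -> counters=[1,2,2,1,0,0,1,0,2,1,1,1,0,0,0,0,1,0,2,0,0,0,1,1,3,3,0,1,3,1,2,0]
Step 11: insert kw at [3, 24, 28] -> counters=[1,2,2,2,0,0,1,0,2,1,1,1,0,0,0,0,1,0,2,0,0,0,1,1,4,3,0,1,4,1,2,0]
Final counters=[1,2,2,2,0,0,1,0,2,1,1,1,0,0,0,0,1,0,2,0,0,0,1,1,4,3,0,1,4,1,2,0] -> 19 nonzero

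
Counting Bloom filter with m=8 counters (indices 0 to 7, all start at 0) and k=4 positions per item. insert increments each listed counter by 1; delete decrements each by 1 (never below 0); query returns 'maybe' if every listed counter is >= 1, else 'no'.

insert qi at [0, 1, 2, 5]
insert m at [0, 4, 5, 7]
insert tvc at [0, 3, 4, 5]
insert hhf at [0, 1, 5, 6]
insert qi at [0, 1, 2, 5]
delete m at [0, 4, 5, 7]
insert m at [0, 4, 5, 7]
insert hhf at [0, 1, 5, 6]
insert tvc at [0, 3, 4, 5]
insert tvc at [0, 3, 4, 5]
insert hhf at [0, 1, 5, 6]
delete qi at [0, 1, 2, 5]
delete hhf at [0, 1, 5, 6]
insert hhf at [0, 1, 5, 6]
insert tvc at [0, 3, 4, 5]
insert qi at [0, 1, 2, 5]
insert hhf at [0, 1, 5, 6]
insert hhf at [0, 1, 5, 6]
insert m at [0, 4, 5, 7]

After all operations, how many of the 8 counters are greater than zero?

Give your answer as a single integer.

Answer: 8

Derivation:
Step 1: insert qi at [0, 1, 2, 5] -> counters=[1,1,1,0,0,1,0,0]
Step 2: insert m at [0, 4, 5, 7] -> counters=[2,1,1,0,1,2,0,1]
Step 3: insert tvc at [0, 3, 4, 5] -> counters=[3,1,1,1,2,3,0,1]
Step 4: insert hhf at [0, 1, 5, 6] -> counters=[4,2,1,1,2,4,1,1]
Step 5: insert qi at [0, 1, 2, 5] -> counters=[5,3,2,1,2,5,1,1]
Step 6: delete m at [0, 4, 5, 7] -> counters=[4,3,2,1,1,4,1,0]
Step 7: insert m at [0, 4, 5, 7] -> counters=[5,3,2,1,2,5,1,1]
Step 8: insert hhf at [0, 1, 5, 6] -> counters=[6,4,2,1,2,6,2,1]
Step 9: insert tvc at [0, 3, 4, 5] -> counters=[7,4,2,2,3,7,2,1]
Step 10: insert tvc at [0, 3, 4, 5] -> counters=[8,4,2,3,4,8,2,1]
Step 11: insert hhf at [0, 1, 5, 6] -> counters=[9,5,2,3,4,9,3,1]
Step 12: delete qi at [0, 1, 2, 5] -> counters=[8,4,1,3,4,8,3,1]
Step 13: delete hhf at [0, 1, 5, 6] -> counters=[7,3,1,3,4,7,2,1]
Step 14: insert hhf at [0, 1, 5, 6] -> counters=[8,4,1,3,4,8,3,1]
Step 15: insert tvc at [0, 3, 4, 5] -> counters=[9,4,1,4,5,9,3,1]
Step 16: insert qi at [0, 1, 2, 5] -> counters=[10,5,2,4,5,10,3,1]
Step 17: insert hhf at [0, 1, 5, 6] -> counters=[11,6,2,4,5,11,4,1]
Step 18: insert hhf at [0, 1, 5, 6] -> counters=[12,7,2,4,5,12,5,1]
Step 19: insert m at [0, 4, 5, 7] -> counters=[13,7,2,4,6,13,5,2]
Final counters=[13,7,2,4,6,13,5,2] -> 8 nonzero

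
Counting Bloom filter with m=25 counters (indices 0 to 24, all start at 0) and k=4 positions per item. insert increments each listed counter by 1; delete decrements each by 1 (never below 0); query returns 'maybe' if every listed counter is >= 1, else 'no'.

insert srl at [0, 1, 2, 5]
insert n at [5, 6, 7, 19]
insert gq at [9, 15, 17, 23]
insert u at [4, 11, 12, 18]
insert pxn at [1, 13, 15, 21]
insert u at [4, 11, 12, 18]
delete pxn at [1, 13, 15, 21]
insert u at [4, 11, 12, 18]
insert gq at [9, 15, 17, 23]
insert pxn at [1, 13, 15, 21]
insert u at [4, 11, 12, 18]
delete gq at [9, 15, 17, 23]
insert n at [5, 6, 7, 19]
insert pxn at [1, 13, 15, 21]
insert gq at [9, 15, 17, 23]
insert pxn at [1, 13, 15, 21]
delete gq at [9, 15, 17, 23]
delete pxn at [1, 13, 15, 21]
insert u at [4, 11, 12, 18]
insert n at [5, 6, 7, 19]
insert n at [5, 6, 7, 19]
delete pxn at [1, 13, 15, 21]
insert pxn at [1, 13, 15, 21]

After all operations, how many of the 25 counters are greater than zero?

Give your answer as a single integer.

Step 1: insert srl at [0, 1, 2, 5] -> counters=[1,1,1,0,0,1,0,0,0,0,0,0,0,0,0,0,0,0,0,0,0,0,0,0,0]
Step 2: insert n at [5, 6, 7, 19] -> counters=[1,1,1,0,0,2,1,1,0,0,0,0,0,0,0,0,0,0,0,1,0,0,0,0,0]
Step 3: insert gq at [9, 15, 17, 23] -> counters=[1,1,1,0,0,2,1,1,0,1,0,0,0,0,0,1,0,1,0,1,0,0,0,1,0]
Step 4: insert u at [4, 11, 12, 18] -> counters=[1,1,1,0,1,2,1,1,0,1,0,1,1,0,0,1,0,1,1,1,0,0,0,1,0]
Step 5: insert pxn at [1, 13, 15, 21] -> counters=[1,2,1,0,1,2,1,1,0,1,0,1,1,1,0,2,0,1,1,1,0,1,0,1,0]
Step 6: insert u at [4, 11, 12, 18] -> counters=[1,2,1,0,2,2,1,1,0,1,0,2,2,1,0,2,0,1,2,1,0,1,0,1,0]
Step 7: delete pxn at [1, 13, 15, 21] -> counters=[1,1,1,0,2,2,1,1,0,1,0,2,2,0,0,1,0,1,2,1,0,0,0,1,0]
Step 8: insert u at [4, 11, 12, 18] -> counters=[1,1,1,0,3,2,1,1,0,1,0,3,3,0,0,1,0,1,3,1,0,0,0,1,0]
Step 9: insert gq at [9, 15, 17, 23] -> counters=[1,1,1,0,3,2,1,1,0,2,0,3,3,0,0,2,0,2,3,1,0,0,0,2,0]
Step 10: insert pxn at [1, 13, 15, 21] -> counters=[1,2,1,0,3,2,1,1,0,2,0,3,3,1,0,3,0,2,3,1,0,1,0,2,0]
Step 11: insert u at [4, 11, 12, 18] -> counters=[1,2,1,0,4,2,1,1,0,2,0,4,4,1,0,3,0,2,4,1,0,1,0,2,0]
Step 12: delete gq at [9, 15, 17, 23] -> counters=[1,2,1,0,4,2,1,1,0,1,0,4,4,1,0,2,0,1,4,1,0,1,0,1,0]
Step 13: insert n at [5, 6, 7, 19] -> counters=[1,2,1,0,4,3,2,2,0,1,0,4,4,1,0,2,0,1,4,2,0,1,0,1,0]
Step 14: insert pxn at [1, 13, 15, 21] -> counters=[1,3,1,0,4,3,2,2,0,1,0,4,4,2,0,3,0,1,4,2,0,2,0,1,0]
Step 15: insert gq at [9, 15, 17, 23] -> counters=[1,3,1,0,4,3,2,2,0,2,0,4,4,2,0,4,0,2,4,2,0,2,0,2,0]
Step 16: insert pxn at [1, 13, 15, 21] -> counters=[1,4,1,0,4,3,2,2,0,2,0,4,4,3,0,5,0,2,4,2,0,3,0,2,0]
Step 17: delete gq at [9, 15, 17, 23] -> counters=[1,4,1,0,4,3,2,2,0,1,0,4,4,3,0,4,0,1,4,2,0,3,0,1,0]
Step 18: delete pxn at [1, 13, 15, 21] -> counters=[1,3,1,0,4,3,2,2,0,1,0,4,4,2,0,3,0,1,4,2,0,2,0,1,0]
Step 19: insert u at [4, 11, 12, 18] -> counters=[1,3,1,0,5,3,2,2,0,1,0,5,5,2,0,3,0,1,5,2,0,2,0,1,0]
Step 20: insert n at [5, 6, 7, 19] -> counters=[1,3,1,0,5,4,3,3,0,1,0,5,5,2,0,3,0,1,5,3,0,2,0,1,0]
Step 21: insert n at [5, 6, 7, 19] -> counters=[1,3,1,0,5,5,4,4,0,1,0,5,5,2,0,3,0,1,5,4,0,2,0,1,0]
Step 22: delete pxn at [1, 13, 15, 21] -> counters=[1,2,1,0,5,5,4,4,0,1,0,5,5,1,0,2,0,1,5,4,0,1,0,1,0]
Step 23: insert pxn at [1, 13, 15, 21] -> counters=[1,3,1,0,5,5,4,4,0,1,0,5,5,2,0,3,0,1,5,4,0,2,0,1,0]
Final counters=[1,3,1,0,5,5,4,4,0,1,0,5,5,2,0,3,0,1,5,4,0,2,0,1,0] -> 17 nonzero

Answer: 17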